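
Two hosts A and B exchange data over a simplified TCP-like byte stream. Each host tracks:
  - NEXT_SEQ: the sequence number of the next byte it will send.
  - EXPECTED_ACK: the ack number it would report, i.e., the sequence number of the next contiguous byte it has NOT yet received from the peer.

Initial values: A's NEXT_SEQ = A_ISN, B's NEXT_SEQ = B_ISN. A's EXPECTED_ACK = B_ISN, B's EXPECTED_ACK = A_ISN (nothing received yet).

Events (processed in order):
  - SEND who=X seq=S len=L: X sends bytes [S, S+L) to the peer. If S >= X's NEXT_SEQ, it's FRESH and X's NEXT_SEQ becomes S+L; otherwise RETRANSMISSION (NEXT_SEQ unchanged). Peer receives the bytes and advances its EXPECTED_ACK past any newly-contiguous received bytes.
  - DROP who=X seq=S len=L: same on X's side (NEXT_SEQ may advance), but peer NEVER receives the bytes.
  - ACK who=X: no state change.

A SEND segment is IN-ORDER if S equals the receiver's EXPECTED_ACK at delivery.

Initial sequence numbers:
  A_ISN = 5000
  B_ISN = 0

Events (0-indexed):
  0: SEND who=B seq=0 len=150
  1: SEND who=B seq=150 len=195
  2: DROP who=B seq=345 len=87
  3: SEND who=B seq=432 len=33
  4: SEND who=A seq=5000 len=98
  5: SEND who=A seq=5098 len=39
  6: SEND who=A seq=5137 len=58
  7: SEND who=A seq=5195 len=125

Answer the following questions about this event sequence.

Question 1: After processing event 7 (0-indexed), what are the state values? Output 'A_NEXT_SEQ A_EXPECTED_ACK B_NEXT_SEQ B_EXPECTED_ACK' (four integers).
After event 0: A_seq=5000 A_ack=150 B_seq=150 B_ack=5000
After event 1: A_seq=5000 A_ack=345 B_seq=345 B_ack=5000
After event 2: A_seq=5000 A_ack=345 B_seq=432 B_ack=5000
After event 3: A_seq=5000 A_ack=345 B_seq=465 B_ack=5000
After event 4: A_seq=5098 A_ack=345 B_seq=465 B_ack=5098
After event 5: A_seq=5137 A_ack=345 B_seq=465 B_ack=5137
After event 6: A_seq=5195 A_ack=345 B_seq=465 B_ack=5195
After event 7: A_seq=5320 A_ack=345 B_seq=465 B_ack=5320

5320 345 465 5320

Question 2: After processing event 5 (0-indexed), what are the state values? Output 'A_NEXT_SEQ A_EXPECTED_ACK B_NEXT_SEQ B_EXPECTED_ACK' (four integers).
After event 0: A_seq=5000 A_ack=150 B_seq=150 B_ack=5000
After event 1: A_seq=5000 A_ack=345 B_seq=345 B_ack=5000
After event 2: A_seq=5000 A_ack=345 B_seq=432 B_ack=5000
After event 3: A_seq=5000 A_ack=345 B_seq=465 B_ack=5000
After event 4: A_seq=5098 A_ack=345 B_seq=465 B_ack=5098
After event 5: A_seq=5137 A_ack=345 B_seq=465 B_ack=5137

5137 345 465 5137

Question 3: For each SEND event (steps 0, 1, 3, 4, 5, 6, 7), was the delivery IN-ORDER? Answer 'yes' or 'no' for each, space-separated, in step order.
Step 0: SEND seq=0 -> in-order
Step 1: SEND seq=150 -> in-order
Step 3: SEND seq=432 -> out-of-order
Step 4: SEND seq=5000 -> in-order
Step 5: SEND seq=5098 -> in-order
Step 6: SEND seq=5137 -> in-order
Step 7: SEND seq=5195 -> in-order

Answer: yes yes no yes yes yes yes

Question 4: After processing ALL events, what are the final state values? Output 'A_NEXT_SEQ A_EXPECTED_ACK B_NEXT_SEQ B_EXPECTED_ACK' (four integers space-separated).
Answer: 5320 345 465 5320

Derivation:
After event 0: A_seq=5000 A_ack=150 B_seq=150 B_ack=5000
After event 1: A_seq=5000 A_ack=345 B_seq=345 B_ack=5000
After event 2: A_seq=5000 A_ack=345 B_seq=432 B_ack=5000
After event 3: A_seq=5000 A_ack=345 B_seq=465 B_ack=5000
After event 4: A_seq=5098 A_ack=345 B_seq=465 B_ack=5098
After event 5: A_seq=5137 A_ack=345 B_seq=465 B_ack=5137
After event 6: A_seq=5195 A_ack=345 B_seq=465 B_ack=5195
After event 7: A_seq=5320 A_ack=345 B_seq=465 B_ack=5320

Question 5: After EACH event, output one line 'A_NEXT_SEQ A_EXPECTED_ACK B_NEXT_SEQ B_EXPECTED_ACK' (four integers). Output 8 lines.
5000 150 150 5000
5000 345 345 5000
5000 345 432 5000
5000 345 465 5000
5098 345 465 5098
5137 345 465 5137
5195 345 465 5195
5320 345 465 5320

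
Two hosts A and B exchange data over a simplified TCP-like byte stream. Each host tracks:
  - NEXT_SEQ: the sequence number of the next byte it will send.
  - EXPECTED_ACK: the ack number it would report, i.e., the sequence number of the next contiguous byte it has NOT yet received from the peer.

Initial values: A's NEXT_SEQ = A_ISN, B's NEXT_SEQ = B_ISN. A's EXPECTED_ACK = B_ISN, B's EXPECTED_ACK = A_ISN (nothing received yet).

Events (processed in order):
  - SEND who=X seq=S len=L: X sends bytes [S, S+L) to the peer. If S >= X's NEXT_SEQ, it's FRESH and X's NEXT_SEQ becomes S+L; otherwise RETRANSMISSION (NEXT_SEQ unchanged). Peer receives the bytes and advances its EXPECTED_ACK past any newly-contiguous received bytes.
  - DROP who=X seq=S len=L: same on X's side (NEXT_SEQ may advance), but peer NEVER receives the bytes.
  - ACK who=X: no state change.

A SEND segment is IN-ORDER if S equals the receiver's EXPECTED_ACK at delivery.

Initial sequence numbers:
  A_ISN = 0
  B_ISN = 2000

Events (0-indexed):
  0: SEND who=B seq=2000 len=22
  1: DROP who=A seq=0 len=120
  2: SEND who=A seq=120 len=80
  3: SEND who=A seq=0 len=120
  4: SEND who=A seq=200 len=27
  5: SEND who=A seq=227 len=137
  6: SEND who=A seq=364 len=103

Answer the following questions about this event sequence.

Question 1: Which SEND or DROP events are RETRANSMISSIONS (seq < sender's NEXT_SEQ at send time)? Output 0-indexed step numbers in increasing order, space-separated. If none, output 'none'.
Answer: 3

Derivation:
Step 0: SEND seq=2000 -> fresh
Step 1: DROP seq=0 -> fresh
Step 2: SEND seq=120 -> fresh
Step 3: SEND seq=0 -> retransmit
Step 4: SEND seq=200 -> fresh
Step 5: SEND seq=227 -> fresh
Step 6: SEND seq=364 -> fresh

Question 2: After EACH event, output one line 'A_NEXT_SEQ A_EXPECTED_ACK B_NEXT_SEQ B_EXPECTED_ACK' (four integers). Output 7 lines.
0 2022 2022 0
120 2022 2022 0
200 2022 2022 0
200 2022 2022 200
227 2022 2022 227
364 2022 2022 364
467 2022 2022 467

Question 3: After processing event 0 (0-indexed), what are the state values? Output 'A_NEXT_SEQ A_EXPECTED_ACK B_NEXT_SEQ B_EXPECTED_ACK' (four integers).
After event 0: A_seq=0 A_ack=2022 B_seq=2022 B_ack=0

0 2022 2022 0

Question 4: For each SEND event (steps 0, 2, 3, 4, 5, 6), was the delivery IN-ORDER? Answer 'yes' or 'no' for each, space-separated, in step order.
Answer: yes no yes yes yes yes

Derivation:
Step 0: SEND seq=2000 -> in-order
Step 2: SEND seq=120 -> out-of-order
Step 3: SEND seq=0 -> in-order
Step 4: SEND seq=200 -> in-order
Step 5: SEND seq=227 -> in-order
Step 6: SEND seq=364 -> in-order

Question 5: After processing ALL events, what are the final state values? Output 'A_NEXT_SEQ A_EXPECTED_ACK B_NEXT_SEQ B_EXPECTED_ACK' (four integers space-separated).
Answer: 467 2022 2022 467

Derivation:
After event 0: A_seq=0 A_ack=2022 B_seq=2022 B_ack=0
After event 1: A_seq=120 A_ack=2022 B_seq=2022 B_ack=0
After event 2: A_seq=200 A_ack=2022 B_seq=2022 B_ack=0
After event 3: A_seq=200 A_ack=2022 B_seq=2022 B_ack=200
After event 4: A_seq=227 A_ack=2022 B_seq=2022 B_ack=227
After event 5: A_seq=364 A_ack=2022 B_seq=2022 B_ack=364
After event 6: A_seq=467 A_ack=2022 B_seq=2022 B_ack=467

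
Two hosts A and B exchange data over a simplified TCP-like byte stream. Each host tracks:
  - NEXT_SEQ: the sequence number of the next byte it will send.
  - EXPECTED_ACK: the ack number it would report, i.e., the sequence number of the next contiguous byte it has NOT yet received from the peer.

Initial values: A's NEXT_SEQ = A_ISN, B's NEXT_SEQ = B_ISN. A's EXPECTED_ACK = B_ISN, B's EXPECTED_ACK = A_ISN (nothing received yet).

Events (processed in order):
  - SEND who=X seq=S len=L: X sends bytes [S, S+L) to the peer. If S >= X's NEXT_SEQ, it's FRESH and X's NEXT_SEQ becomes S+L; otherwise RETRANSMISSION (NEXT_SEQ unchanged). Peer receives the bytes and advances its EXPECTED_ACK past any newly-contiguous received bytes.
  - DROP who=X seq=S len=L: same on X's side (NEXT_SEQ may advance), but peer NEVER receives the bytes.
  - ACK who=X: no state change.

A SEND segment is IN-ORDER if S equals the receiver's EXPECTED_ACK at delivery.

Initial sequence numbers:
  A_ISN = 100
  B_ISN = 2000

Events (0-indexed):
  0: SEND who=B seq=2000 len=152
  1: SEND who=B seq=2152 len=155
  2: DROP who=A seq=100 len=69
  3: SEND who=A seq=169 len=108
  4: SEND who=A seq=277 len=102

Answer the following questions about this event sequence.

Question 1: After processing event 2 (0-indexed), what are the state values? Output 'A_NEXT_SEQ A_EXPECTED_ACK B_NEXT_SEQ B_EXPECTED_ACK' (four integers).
After event 0: A_seq=100 A_ack=2152 B_seq=2152 B_ack=100
After event 1: A_seq=100 A_ack=2307 B_seq=2307 B_ack=100
After event 2: A_seq=169 A_ack=2307 B_seq=2307 B_ack=100

169 2307 2307 100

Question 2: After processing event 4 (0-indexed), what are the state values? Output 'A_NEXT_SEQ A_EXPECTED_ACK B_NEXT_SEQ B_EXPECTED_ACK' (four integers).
After event 0: A_seq=100 A_ack=2152 B_seq=2152 B_ack=100
After event 1: A_seq=100 A_ack=2307 B_seq=2307 B_ack=100
After event 2: A_seq=169 A_ack=2307 B_seq=2307 B_ack=100
After event 3: A_seq=277 A_ack=2307 B_seq=2307 B_ack=100
After event 4: A_seq=379 A_ack=2307 B_seq=2307 B_ack=100

379 2307 2307 100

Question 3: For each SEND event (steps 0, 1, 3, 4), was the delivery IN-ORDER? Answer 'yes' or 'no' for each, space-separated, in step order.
Step 0: SEND seq=2000 -> in-order
Step 1: SEND seq=2152 -> in-order
Step 3: SEND seq=169 -> out-of-order
Step 4: SEND seq=277 -> out-of-order

Answer: yes yes no no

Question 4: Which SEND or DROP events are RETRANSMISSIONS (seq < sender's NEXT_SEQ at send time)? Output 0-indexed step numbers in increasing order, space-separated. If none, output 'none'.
Step 0: SEND seq=2000 -> fresh
Step 1: SEND seq=2152 -> fresh
Step 2: DROP seq=100 -> fresh
Step 3: SEND seq=169 -> fresh
Step 4: SEND seq=277 -> fresh

Answer: none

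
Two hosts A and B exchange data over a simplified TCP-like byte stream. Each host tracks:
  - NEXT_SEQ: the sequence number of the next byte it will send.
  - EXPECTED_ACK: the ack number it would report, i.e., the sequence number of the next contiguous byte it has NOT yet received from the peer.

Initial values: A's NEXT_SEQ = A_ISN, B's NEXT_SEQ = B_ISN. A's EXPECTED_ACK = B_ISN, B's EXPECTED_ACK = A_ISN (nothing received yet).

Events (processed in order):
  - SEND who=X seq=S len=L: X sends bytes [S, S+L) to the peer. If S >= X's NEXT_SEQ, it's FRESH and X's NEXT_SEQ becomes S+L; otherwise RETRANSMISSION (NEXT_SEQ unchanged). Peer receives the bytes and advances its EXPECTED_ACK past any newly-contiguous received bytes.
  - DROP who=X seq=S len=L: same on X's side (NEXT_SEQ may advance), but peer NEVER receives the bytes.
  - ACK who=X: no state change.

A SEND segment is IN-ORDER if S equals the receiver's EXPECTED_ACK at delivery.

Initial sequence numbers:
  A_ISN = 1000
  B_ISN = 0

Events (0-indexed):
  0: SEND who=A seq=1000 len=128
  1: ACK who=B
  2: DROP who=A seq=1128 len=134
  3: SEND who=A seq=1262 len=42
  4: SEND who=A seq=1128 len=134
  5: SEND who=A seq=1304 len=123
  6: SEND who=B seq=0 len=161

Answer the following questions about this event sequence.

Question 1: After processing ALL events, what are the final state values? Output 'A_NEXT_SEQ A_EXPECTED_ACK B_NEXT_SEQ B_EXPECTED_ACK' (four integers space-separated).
Answer: 1427 161 161 1427

Derivation:
After event 0: A_seq=1128 A_ack=0 B_seq=0 B_ack=1128
After event 1: A_seq=1128 A_ack=0 B_seq=0 B_ack=1128
After event 2: A_seq=1262 A_ack=0 B_seq=0 B_ack=1128
After event 3: A_seq=1304 A_ack=0 B_seq=0 B_ack=1128
After event 4: A_seq=1304 A_ack=0 B_seq=0 B_ack=1304
After event 5: A_seq=1427 A_ack=0 B_seq=0 B_ack=1427
After event 6: A_seq=1427 A_ack=161 B_seq=161 B_ack=1427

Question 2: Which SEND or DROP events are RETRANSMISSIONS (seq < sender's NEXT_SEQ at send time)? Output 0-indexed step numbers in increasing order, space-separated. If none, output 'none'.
Step 0: SEND seq=1000 -> fresh
Step 2: DROP seq=1128 -> fresh
Step 3: SEND seq=1262 -> fresh
Step 4: SEND seq=1128 -> retransmit
Step 5: SEND seq=1304 -> fresh
Step 6: SEND seq=0 -> fresh

Answer: 4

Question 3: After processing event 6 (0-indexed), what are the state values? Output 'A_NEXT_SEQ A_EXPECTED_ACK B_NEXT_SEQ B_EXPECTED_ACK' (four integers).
After event 0: A_seq=1128 A_ack=0 B_seq=0 B_ack=1128
After event 1: A_seq=1128 A_ack=0 B_seq=0 B_ack=1128
After event 2: A_seq=1262 A_ack=0 B_seq=0 B_ack=1128
After event 3: A_seq=1304 A_ack=0 B_seq=0 B_ack=1128
After event 4: A_seq=1304 A_ack=0 B_seq=0 B_ack=1304
After event 5: A_seq=1427 A_ack=0 B_seq=0 B_ack=1427
After event 6: A_seq=1427 A_ack=161 B_seq=161 B_ack=1427

1427 161 161 1427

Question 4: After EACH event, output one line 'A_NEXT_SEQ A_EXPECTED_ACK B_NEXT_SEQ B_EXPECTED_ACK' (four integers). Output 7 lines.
1128 0 0 1128
1128 0 0 1128
1262 0 0 1128
1304 0 0 1128
1304 0 0 1304
1427 0 0 1427
1427 161 161 1427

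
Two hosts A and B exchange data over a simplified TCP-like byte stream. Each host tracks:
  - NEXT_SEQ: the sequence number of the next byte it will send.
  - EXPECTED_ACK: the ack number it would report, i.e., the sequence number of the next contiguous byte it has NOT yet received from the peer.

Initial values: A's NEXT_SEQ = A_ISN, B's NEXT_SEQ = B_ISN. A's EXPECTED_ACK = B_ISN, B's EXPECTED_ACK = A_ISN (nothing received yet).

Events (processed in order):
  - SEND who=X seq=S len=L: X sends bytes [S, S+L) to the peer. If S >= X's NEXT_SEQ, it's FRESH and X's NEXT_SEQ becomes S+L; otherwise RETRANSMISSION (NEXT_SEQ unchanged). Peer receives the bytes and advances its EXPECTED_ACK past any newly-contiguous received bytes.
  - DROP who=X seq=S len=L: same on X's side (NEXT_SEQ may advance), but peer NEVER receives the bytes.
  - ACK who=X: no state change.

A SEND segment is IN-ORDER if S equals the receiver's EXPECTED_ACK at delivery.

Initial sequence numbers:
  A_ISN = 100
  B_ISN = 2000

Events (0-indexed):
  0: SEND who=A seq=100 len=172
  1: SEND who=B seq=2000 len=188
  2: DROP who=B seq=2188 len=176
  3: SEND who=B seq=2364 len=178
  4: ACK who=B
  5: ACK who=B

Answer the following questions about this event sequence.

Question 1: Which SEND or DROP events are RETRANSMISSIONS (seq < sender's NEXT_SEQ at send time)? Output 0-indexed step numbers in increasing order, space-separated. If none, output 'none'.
Answer: none

Derivation:
Step 0: SEND seq=100 -> fresh
Step 1: SEND seq=2000 -> fresh
Step 2: DROP seq=2188 -> fresh
Step 3: SEND seq=2364 -> fresh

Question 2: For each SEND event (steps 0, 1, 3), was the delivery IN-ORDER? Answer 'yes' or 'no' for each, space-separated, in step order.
Step 0: SEND seq=100 -> in-order
Step 1: SEND seq=2000 -> in-order
Step 3: SEND seq=2364 -> out-of-order

Answer: yes yes no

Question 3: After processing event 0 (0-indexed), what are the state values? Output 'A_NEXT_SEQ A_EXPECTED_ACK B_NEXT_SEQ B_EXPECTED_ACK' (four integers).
After event 0: A_seq=272 A_ack=2000 B_seq=2000 B_ack=272

272 2000 2000 272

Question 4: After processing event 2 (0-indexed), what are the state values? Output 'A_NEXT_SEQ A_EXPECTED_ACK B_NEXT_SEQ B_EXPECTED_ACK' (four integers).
After event 0: A_seq=272 A_ack=2000 B_seq=2000 B_ack=272
After event 1: A_seq=272 A_ack=2188 B_seq=2188 B_ack=272
After event 2: A_seq=272 A_ack=2188 B_seq=2364 B_ack=272

272 2188 2364 272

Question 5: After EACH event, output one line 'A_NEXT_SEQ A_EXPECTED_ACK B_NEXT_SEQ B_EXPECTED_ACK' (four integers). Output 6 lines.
272 2000 2000 272
272 2188 2188 272
272 2188 2364 272
272 2188 2542 272
272 2188 2542 272
272 2188 2542 272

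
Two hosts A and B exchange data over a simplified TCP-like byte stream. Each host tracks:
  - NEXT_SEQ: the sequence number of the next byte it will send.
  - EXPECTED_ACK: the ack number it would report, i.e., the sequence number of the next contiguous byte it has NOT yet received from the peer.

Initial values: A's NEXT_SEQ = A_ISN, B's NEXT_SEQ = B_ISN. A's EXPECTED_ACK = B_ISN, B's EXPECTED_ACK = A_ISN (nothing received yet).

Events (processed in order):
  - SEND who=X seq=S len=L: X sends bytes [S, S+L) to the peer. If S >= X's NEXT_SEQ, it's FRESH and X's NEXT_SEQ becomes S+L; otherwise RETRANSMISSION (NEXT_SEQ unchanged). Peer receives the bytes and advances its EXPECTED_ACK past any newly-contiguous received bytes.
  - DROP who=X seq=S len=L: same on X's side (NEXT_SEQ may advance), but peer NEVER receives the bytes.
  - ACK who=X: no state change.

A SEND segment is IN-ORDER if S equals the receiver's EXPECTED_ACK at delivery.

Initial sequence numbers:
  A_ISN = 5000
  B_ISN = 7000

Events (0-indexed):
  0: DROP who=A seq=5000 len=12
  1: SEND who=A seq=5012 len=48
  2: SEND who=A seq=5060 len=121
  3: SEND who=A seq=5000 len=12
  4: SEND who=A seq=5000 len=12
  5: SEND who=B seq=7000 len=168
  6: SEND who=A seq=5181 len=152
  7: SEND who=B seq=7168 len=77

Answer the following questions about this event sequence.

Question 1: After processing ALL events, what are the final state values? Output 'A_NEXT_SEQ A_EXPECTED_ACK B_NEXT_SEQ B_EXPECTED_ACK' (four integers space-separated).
After event 0: A_seq=5012 A_ack=7000 B_seq=7000 B_ack=5000
After event 1: A_seq=5060 A_ack=7000 B_seq=7000 B_ack=5000
After event 2: A_seq=5181 A_ack=7000 B_seq=7000 B_ack=5000
After event 3: A_seq=5181 A_ack=7000 B_seq=7000 B_ack=5181
After event 4: A_seq=5181 A_ack=7000 B_seq=7000 B_ack=5181
After event 5: A_seq=5181 A_ack=7168 B_seq=7168 B_ack=5181
After event 6: A_seq=5333 A_ack=7168 B_seq=7168 B_ack=5333
After event 7: A_seq=5333 A_ack=7245 B_seq=7245 B_ack=5333

Answer: 5333 7245 7245 5333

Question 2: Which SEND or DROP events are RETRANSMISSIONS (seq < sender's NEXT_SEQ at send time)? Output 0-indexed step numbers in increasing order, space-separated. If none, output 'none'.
Step 0: DROP seq=5000 -> fresh
Step 1: SEND seq=5012 -> fresh
Step 2: SEND seq=5060 -> fresh
Step 3: SEND seq=5000 -> retransmit
Step 4: SEND seq=5000 -> retransmit
Step 5: SEND seq=7000 -> fresh
Step 6: SEND seq=5181 -> fresh
Step 7: SEND seq=7168 -> fresh

Answer: 3 4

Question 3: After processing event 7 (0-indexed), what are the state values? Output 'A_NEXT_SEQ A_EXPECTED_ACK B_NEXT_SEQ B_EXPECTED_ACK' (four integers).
After event 0: A_seq=5012 A_ack=7000 B_seq=7000 B_ack=5000
After event 1: A_seq=5060 A_ack=7000 B_seq=7000 B_ack=5000
After event 2: A_seq=5181 A_ack=7000 B_seq=7000 B_ack=5000
After event 3: A_seq=5181 A_ack=7000 B_seq=7000 B_ack=5181
After event 4: A_seq=5181 A_ack=7000 B_seq=7000 B_ack=5181
After event 5: A_seq=5181 A_ack=7168 B_seq=7168 B_ack=5181
After event 6: A_seq=5333 A_ack=7168 B_seq=7168 B_ack=5333
After event 7: A_seq=5333 A_ack=7245 B_seq=7245 B_ack=5333

5333 7245 7245 5333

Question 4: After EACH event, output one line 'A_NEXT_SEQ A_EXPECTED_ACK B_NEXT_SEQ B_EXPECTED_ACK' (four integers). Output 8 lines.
5012 7000 7000 5000
5060 7000 7000 5000
5181 7000 7000 5000
5181 7000 7000 5181
5181 7000 7000 5181
5181 7168 7168 5181
5333 7168 7168 5333
5333 7245 7245 5333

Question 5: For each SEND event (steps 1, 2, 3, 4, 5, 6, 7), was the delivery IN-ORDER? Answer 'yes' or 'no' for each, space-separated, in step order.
Step 1: SEND seq=5012 -> out-of-order
Step 2: SEND seq=5060 -> out-of-order
Step 3: SEND seq=5000 -> in-order
Step 4: SEND seq=5000 -> out-of-order
Step 5: SEND seq=7000 -> in-order
Step 6: SEND seq=5181 -> in-order
Step 7: SEND seq=7168 -> in-order

Answer: no no yes no yes yes yes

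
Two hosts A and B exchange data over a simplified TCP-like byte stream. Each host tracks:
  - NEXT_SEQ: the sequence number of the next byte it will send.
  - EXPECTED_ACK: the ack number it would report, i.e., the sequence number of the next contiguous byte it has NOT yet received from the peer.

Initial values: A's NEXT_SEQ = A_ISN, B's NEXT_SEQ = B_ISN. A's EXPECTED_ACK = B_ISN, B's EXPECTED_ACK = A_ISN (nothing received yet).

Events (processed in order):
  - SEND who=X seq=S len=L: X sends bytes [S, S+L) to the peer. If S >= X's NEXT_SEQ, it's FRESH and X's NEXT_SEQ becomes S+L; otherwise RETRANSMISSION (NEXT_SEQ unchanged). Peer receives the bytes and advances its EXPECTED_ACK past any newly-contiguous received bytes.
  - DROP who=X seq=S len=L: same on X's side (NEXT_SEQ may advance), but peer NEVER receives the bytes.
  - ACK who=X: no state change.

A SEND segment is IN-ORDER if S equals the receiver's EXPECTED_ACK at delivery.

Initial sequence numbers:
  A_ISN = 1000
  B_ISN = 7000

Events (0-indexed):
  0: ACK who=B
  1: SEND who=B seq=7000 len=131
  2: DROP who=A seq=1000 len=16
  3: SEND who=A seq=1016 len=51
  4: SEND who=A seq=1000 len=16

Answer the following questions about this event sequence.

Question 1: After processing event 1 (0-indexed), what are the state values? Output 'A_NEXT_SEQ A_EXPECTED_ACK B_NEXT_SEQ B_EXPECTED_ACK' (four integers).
After event 0: A_seq=1000 A_ack=7000 B_seq=7000 B_ack=1000
After event 1: A_seq=1000 A_ack=7131 B_seq=7131 B_ack=1000

1000 7131 7131 1000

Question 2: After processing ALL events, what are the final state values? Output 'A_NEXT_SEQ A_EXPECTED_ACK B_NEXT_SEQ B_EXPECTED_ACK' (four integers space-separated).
Answer: 1067 7131 7131 1067

Derivation:
After event 0: A_seq=1000 A_ack=7000 B_seq=7000 B_ack=1000
After event 1: A_seq=1000 A_ack=7131 B_seq=7131 B_ack=1000
After event 2: A_seq=1016 A_ack=7131 B_seq=7131 B_ack=1000
After event 3: A_seq=1067 A_ack=7131 B_seq=7131 B_ack=1000
After event 4: A_seq=1067 A_ack=7131 B_seq=7131 B_ack=1067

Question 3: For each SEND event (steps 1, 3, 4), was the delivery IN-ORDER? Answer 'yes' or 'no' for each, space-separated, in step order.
Answer: yes no yes

Derivation:
Step 1: SEND seq=7000 -> in-order
Step 3: SEND seq=1016 -> out-of-order
Step 4: SEND seq=1000 -> in-order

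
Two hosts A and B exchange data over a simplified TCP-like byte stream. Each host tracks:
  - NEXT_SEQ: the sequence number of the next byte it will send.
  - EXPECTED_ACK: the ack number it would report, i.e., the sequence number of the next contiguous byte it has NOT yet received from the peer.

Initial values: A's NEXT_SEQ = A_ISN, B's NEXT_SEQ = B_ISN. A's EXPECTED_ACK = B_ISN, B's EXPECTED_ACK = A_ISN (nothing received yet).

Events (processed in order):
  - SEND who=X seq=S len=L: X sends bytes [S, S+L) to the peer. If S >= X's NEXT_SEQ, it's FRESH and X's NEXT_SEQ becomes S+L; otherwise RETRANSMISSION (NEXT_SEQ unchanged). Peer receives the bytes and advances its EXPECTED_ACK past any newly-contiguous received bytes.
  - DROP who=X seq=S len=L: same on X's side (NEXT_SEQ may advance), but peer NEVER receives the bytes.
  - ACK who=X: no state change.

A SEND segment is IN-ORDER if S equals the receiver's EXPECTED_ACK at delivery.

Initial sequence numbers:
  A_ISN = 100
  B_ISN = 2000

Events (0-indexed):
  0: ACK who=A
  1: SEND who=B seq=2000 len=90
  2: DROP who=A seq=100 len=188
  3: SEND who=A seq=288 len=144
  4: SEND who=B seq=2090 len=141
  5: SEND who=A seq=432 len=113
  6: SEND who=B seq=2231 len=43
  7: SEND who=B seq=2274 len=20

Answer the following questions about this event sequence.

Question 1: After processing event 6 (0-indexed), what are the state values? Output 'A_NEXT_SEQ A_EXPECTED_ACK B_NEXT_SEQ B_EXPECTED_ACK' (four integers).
After event 0: A_seq=100 A_ack=2000 B_seq=2000 B_ack=100
After event 1: A_seq=100 A_ack=2090 B_seq=2090 B_ack=100
After event 2: A_seq=288 A_ack=2090 B_seq=2090 B_ack=100
After event 3: A_seq=432 A_ack=2090 B_seq=2090 B_ack=100
After event 4: A_seq=432 A_ack=2231 B_seq=2231 B_ack=100
After event 5: A_seq=545 A_ack=2231 B_seq=2231 B_ack=100
After event 6: A_seq=545 A_ack=2274 B_seq=2274 B_ack=100

545 2274 2274 100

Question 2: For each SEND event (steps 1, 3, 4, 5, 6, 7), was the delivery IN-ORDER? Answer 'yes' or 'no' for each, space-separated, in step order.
Answer: yes no yes no yes yes

Derivation:
Step 1: SEND seq=2000 -> in-order
Step 3: SEND seq=288 -> out-of-order
Step 4: SEND seq=2090 -> in-order
Step 5: SEND seq=432 -> out-of-order
Step 6: SEND seq=2231 -> in-order
Step 7: SEND seq=2274 -> in-order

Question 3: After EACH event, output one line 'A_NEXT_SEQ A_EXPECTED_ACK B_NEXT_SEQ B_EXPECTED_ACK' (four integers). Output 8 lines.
100 2000 2000 100
100 2090 2090 100
288 2090 2090 100
432 2090 2090 100
432 2231 2231 100
545 2231 2231 100
545 2274 2274 100
545 2294 2294 100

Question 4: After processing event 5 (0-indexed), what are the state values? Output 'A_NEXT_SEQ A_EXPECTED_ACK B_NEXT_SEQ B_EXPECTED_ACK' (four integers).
After event 0: A_seq=100 A_ack=2000 B_seq=2000 B_ack=100
After event 1: A_seq=100 A_ack=2090 B_seq=2090 B_ack=100
After event 2: A_seq=288 A_ack=2090 B_seq=2090 B_ack=100
After event 3: A_seq=432 A_ack=2090 B_seq=2090 B_ack=100
After event 4: A_seq=432 A_ack=2231 B_seq=2231 B_ack=100
After event 5: A_seq=545 A_ack=2231 B_seq=2231 B_ack=100

545 2231 2231 100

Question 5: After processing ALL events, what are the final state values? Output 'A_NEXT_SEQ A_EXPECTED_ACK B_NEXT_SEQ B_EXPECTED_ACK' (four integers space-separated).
Answer: 545 2294 2294 100

Derivation:
After event 0: A_seq=100 A_ack=2000 B_seq=2000 B_ack=100
After event 1: A_seq=100 A_ack=2090 B_seq=2090 B_ack=100
After event 2: A_seq=288 A_ack=2090 B_seq=2090 B_ack=100
After event 3: A_seq=432 A_ack=2090 B_seq=2090 B_ack=100
After event 4: A_seq=432 A_ack=2231 B_seq=2231 B_ack=100
After event 5: A_seq=545 A_ack=2231 B_seq=2231 B_ack=100
After event 6: A_seq=545 A_ack=2274 B_seq=2274 B_ack=100
After event 7: A_seq=545 A_ack=2294 B_seq=2294 B_ack=100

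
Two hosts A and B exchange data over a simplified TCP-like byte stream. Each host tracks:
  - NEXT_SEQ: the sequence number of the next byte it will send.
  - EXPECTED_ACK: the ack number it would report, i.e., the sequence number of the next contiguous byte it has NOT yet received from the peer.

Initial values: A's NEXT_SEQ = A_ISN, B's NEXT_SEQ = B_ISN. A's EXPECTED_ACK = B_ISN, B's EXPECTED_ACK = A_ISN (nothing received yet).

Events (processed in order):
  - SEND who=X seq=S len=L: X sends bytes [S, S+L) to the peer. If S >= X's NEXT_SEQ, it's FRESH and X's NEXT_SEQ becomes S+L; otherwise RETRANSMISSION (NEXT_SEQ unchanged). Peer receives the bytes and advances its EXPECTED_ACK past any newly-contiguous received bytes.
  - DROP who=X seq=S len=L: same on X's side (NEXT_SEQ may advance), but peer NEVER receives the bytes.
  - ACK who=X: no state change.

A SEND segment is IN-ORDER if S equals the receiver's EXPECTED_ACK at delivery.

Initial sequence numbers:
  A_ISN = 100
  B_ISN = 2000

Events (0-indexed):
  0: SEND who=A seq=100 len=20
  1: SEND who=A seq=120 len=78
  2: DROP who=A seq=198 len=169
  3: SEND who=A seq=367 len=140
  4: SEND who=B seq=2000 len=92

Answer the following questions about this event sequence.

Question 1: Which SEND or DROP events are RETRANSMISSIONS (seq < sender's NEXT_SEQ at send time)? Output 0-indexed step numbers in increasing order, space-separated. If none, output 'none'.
Step 0: SEND seq=100 -> fresh
Step 1: SEND seq=120 -> fresh
Step 2: DROP seq=198 -> fresh
Step 3: SEND seq=367 -> fresh
Step 4: SEND seq=2000 -> fresh

Answer: none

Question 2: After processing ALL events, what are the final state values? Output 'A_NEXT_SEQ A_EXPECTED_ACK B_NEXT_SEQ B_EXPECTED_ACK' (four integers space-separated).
After event 0: A_seq=120 A_ack=2000 B_seq=2000 B_ack=120
After event 1: A_seq=198 A_ack=2000 B_seq=2000 B_ack=198
After event 2: A_seq=367 A_ack=2000 B_seq=2000 B_ack=198
After event 3: A_seq=507 A_ack=2000 B_seq=2000 B_ack=198
After event 4: A_seq=507 A_ack=2092 B_seq=2092 B_ack=198

Answer: 507 2092 2092 198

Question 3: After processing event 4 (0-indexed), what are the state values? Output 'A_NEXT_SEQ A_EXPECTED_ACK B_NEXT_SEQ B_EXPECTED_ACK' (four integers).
After event 0: A_seq=120 A_ack=2000 B_seq=2000 B_ack=120
After event 1: A_seq=198 A_ack=2000 B_seq=2000 B_ack=198
After event 2: A_seq=367 A_ack=2000 B_seq=2000 B_ack=198
After event 3: A_seq=507 A_ack=2000 B_seq=2000 B_ack=198
After event 4: A_seq=507 A_ack=2092 B_seq=2092 B_ack=198

507 2092 2092 198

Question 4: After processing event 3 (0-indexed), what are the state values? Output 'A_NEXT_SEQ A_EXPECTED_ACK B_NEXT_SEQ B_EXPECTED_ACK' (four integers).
After event 0: A_seq=120 A_ack=2000 B_seq=2000 B_ack=120
After event 1: A_seq=198 A_ack=2000 B_seq=2000 B_ack=198
After event 2: A_seq=367 A_ack=2000 B_seq=2000 B_ack=198
After event 3: A_seq=507 A_ack=2000 B_seq=2000 B_ack=198

507 2000 2000 198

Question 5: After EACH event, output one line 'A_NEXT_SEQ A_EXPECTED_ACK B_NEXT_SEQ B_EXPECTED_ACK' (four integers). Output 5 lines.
120 2000 2000 120
198 2000 2000 198
367 2000 2000 198
507 2000 2000 198
507 2092 2092 198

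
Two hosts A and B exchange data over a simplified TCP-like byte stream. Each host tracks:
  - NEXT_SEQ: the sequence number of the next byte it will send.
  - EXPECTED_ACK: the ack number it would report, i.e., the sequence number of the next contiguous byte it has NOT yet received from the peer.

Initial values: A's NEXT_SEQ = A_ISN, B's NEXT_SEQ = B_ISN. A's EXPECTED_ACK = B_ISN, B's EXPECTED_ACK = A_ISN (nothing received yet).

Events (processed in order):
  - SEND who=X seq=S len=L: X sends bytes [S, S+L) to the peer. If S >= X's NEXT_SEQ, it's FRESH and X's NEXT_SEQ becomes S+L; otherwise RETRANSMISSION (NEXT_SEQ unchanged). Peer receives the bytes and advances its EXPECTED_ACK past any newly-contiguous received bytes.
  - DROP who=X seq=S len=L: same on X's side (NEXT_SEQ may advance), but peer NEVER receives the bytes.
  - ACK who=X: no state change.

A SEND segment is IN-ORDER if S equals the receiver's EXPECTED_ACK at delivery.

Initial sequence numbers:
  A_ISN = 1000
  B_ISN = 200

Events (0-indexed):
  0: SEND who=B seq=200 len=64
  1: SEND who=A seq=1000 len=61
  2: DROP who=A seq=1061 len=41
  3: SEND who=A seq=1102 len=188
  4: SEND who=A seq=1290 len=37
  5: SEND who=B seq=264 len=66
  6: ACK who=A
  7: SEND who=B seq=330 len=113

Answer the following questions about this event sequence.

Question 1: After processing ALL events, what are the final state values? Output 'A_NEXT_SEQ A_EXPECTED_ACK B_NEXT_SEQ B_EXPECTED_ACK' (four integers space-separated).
Answer: 1327 443 443 1061

Derivation:
After event 0: A_seq=1000 A_ack=264 B_seq=264 B_ack=1000
After event 1: A_seq=1061 A_ack=264 B_seq=264 B_ack=1061
After event 2: A_seq=1102 A_ack=264 B_seq=264 B_ack=1061
After event 3: A_seq=1290 A_ack=264 B_seq=264 B_ack=1061
After event 4: A_seq=1327 A_ack=264 B_seq=264 B_ack=1061
After event 5: A_seq=1327 A_ack=330 B_seq=330 B_ack=1061
After event 6: A_seq=1327 A_ack=330 B_seq=330 B_ack=1061
After event 7: A_seq=1327 A_ack=443 B_seq=443 B_ack=1061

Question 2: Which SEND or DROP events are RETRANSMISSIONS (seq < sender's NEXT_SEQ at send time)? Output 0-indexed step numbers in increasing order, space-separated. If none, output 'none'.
Step 0: SEND seq=200 -> fresh
Step 1: SEND seq=1000 -> fresh
Step 2: DROP seq=1061 -> fresh
Step 3: SEND seq=1102 -> fresh
Step 4: SEND seq=1290 -> fresh
Step 5: SEND seq=264 -> fresh
Step 7: SEND seq=330 -> fresh

Answer: none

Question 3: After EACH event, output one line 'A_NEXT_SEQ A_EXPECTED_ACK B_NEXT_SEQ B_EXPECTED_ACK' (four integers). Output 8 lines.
1000 264 264 1000
1061 264 264 1061
1102 264 264 1061
1290 264 264 1061
1327 264 264 1061
1327 330 330 1061
1327 330 330 1061
1327 443 443 1061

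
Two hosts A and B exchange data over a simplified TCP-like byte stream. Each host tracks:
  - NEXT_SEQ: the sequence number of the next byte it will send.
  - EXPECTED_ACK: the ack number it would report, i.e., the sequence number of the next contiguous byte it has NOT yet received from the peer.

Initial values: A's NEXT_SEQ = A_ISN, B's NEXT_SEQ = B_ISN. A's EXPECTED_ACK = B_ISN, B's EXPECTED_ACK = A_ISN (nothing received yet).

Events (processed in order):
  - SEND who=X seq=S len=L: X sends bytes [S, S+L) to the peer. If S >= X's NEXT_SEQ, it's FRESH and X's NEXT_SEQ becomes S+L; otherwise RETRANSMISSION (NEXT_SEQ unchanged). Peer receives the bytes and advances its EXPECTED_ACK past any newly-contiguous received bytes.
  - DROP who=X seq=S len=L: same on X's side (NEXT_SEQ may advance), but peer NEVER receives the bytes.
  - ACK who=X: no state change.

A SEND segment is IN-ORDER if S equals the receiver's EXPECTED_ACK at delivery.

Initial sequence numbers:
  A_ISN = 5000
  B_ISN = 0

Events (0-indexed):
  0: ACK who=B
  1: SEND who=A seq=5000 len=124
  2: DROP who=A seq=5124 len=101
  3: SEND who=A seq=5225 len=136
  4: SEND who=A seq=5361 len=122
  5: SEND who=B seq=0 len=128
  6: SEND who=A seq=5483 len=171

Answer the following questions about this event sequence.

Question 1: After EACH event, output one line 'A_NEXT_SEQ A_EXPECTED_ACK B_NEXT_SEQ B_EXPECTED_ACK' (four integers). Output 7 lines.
5000 0 0 5000
5124 0 0 5124
5225 0 0 5124
5361 0 0 5124
5483 0 0 5124
5483 128 128 5124
5654 128 128 5124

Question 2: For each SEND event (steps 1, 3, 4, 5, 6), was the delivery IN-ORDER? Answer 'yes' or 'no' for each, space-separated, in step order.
Step 1: SEND seq=5000 -> in-order
Step 3: SEND seq=5225 -> out-of-order
Step 4: SEND seq=5361 -> out-of-order
Step 5: SEND seq=0 -> in-order
Step 6: SEND seq=5483 -> out-of-order

Answer: yes no no yes no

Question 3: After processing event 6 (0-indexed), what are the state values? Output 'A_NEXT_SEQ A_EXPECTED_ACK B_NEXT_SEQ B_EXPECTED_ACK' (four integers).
After event 0: A_seq=5000 A_ack=0 B_seq=0 B_ack=5000
After event 1: A_seq=5124 A_ack=0 B_seq=0 B_ack=5124
After event 2: A_seq=5225 A_ack=0 B_seq=0 B_ack=5124
After event 3: A_seq=5361 A_ack=0 B_seq=0 B_ack=5124
After event 4: A_seq=5483 A_ack=0 B_seq=0 B_ack=5124
After event 5: A_seq=5483 A_ack=128 B_seq=128 B_ack=5124
After event 6: A_seq=5654 A_ack=128 B_seq=128 B_ack=5124

5654 128 128 5124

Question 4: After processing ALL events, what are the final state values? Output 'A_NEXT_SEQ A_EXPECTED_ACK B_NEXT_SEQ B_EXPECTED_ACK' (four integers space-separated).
Answer: 5654 128 128 5124

Derivation:
After event 0: A_seq=5000 A_ack=0 B_seq=0 B_ack=5000
After event 1: A_seq=5124 A_ack=0 B_seq=0 B_ack=5124
After event 2: A_seq=5225 A_ack=0 B_seq=0 B_ack=5124
After event 3: A_seq=5361 A_ack=0 B_seq=0 B_ack=5124
After event 4: A_seq=5483 A_ack=0 B_seq=0 B_ack=5124
After event 5: A_seq=5483 A_ack=128 B_seq=128 B_ack=5124
After event 6: A_seq=5654 A_ack=128 B_seq=128 B_ack=5124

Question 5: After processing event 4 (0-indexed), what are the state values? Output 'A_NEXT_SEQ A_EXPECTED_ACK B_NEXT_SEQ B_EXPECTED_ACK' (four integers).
After event 0: A_seq=5000 A_ack=0 B_seq=0 B_ack=5000
After event 1: A_seq=5124 A_ack=0 B_seq=0 B_ack=5124
After event 2: A_seq=5225 A_ack=0 B_seq=0 B_ack=5124
After event 3: A_seq=5361 A_ack=0 B_seq=0 B_ack=5124
After event 4: A_seq=5483 A_ack=0 B_seq=0 B_ack=5124

5483 0 0 5124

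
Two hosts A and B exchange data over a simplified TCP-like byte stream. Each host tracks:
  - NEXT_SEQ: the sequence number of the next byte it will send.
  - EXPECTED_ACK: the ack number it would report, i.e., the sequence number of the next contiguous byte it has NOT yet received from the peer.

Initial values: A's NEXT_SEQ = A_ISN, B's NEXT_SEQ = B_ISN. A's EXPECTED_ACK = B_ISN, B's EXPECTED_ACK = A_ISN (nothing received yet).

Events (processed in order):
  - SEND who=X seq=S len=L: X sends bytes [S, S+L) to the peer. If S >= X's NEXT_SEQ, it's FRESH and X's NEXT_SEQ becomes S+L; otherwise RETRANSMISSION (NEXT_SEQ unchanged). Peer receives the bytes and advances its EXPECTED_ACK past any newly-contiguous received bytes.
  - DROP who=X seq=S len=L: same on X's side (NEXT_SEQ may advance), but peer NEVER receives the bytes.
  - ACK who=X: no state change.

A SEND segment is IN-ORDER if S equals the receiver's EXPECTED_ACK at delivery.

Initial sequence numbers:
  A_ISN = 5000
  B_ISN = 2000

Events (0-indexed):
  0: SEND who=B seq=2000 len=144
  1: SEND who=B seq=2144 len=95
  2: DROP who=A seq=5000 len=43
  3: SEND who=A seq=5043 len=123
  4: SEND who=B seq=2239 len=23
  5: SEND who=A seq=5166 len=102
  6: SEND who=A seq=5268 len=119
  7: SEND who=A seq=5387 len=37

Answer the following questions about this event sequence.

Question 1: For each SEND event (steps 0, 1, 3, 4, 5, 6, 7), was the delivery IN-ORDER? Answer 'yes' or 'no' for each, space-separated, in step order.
Answer: yes yes no yes no no no

Derivation:
Step 0: SEND seq=2000 -> in-order
Step 1: SEND seq=2144 -> in-order
Step 3: SEND seq=5043 -> out-of-order
Step 4: SEND seq=2239 -> in-order
Step 5: SEND seq=5166 -> out-of-order
Step 6: SEND seq=5268 -> out-of-order
Step 7: SEND seq=5387 -> out-of-order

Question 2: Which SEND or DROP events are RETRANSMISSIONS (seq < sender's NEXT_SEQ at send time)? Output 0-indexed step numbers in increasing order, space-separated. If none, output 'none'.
Step 0: SEND seq=2000 -> fresh
Step 1: SEND seq=2144 -> fresh
Step 2: DROP seq=5000 -> fresh
Step 3: SEND seq=5043 -> fresh
Step 4: SEND seq=2239 -> fresh
Step 5: SEND seq=5166 -> fresh
Step 6: SEND seq=5268 -> fresh
Step 7: SEND seq=5387 -> fresh

Answer: none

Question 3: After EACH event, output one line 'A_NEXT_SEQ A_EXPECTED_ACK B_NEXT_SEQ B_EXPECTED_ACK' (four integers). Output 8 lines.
5000 2144 2144 5000
5000 2239 2239 5000
5043 2239 2239 5000
5166 2239 2239 5000
5166 2262 2262 5000
5268 2262 2262 5000
5387 2262 2262 5000
5424 2262 2262 5000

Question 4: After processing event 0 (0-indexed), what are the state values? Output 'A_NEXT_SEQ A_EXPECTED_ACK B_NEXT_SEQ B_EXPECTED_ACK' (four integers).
After event 0: A_seq=5000 A_ack=2144 B_seq=2144 B_ack=5000

5000 2144 2144 5000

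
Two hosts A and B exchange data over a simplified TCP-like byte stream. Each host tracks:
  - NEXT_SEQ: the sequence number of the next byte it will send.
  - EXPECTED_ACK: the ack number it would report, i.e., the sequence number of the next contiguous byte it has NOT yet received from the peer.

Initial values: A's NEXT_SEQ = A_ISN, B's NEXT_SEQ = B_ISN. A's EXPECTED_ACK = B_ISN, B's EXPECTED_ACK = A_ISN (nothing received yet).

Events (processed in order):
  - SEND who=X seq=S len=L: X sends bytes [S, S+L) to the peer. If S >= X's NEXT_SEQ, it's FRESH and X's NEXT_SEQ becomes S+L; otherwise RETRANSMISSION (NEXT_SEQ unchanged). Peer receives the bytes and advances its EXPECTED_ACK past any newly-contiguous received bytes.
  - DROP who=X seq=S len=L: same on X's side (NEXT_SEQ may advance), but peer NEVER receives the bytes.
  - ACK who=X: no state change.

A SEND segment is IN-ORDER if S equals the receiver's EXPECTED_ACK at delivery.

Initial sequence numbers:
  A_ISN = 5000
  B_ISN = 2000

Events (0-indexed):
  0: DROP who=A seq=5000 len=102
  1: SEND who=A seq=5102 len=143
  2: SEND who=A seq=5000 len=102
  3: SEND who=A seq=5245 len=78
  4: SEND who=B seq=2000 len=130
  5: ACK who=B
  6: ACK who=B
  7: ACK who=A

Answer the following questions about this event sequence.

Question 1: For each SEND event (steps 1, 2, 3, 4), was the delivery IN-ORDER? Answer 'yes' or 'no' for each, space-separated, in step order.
Step 1: SEND seq=5102 -> out-of-order
Step 2: SEND seq=5000 -> in-order
Step 3: SEND seq=5245 -> in-order
Step 4: SEND seq=2000 -> in-order

Answer: no yes yes yes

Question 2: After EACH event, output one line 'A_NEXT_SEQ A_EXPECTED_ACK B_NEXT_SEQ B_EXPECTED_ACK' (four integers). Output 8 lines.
5102 2000 2000 5000
5245 2000 2000 5000
5245 2000 2000 5245
5323 2000 2000 5323
5323 2130 2130 5323
5323 2130 2130 5323
5323 2130 2130 5323
5323 2130 2130 5323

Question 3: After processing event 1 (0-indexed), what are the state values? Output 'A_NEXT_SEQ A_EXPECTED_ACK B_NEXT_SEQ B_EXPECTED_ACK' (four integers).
After event 0: A_seq=5102 A_ack=2000 B_seq=2000 B_ack=5000
After event 1: A_seq=5245 A_ack=2000 B_seq=2000 B_ack=5000

5245 2000 2000 5000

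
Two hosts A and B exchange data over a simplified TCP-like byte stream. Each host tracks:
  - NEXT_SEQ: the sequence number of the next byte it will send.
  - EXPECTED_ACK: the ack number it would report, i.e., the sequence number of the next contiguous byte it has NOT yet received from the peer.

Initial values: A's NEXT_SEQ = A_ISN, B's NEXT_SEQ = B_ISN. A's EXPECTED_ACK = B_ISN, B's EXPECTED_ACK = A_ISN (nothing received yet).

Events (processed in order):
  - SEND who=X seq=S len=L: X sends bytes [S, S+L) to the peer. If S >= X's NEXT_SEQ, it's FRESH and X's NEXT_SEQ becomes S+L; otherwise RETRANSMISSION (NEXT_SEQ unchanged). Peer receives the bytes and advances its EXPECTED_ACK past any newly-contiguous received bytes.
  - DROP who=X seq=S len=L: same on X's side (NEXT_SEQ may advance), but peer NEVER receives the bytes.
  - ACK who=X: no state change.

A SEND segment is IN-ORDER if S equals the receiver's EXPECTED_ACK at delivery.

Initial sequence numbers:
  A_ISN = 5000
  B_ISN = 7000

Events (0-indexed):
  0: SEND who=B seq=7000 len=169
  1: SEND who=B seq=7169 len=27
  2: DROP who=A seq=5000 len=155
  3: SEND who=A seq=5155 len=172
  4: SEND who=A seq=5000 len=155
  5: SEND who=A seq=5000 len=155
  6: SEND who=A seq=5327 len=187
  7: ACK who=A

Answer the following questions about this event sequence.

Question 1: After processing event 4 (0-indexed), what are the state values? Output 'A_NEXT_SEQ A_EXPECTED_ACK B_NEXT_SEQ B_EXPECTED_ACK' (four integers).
After event 0: A_seq=5000 A_ack=7169 B_seq=7169 B_ack=5000
After event 1: A_seq=5000 A_ack=7196 B_seq=7196 B_ack=5000
After event 2: A_seq=5155 A_ack=7196 B_seq=7196 B_ack=5000
After event 3: A_seq=5327 A_ack=7196 B_seq=7196 B_ack=5000
After event 4: A_seq=5327 A_ack=7196 B_seq=7196 B_ack=5327

5327 7196 7196 5327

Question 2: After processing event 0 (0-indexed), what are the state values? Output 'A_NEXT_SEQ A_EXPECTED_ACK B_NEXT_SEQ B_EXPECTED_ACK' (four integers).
After event 0: A_seq=5000 A_ack=7169 B_seq=7169 B_ack=5000

5000 7169 7169 5000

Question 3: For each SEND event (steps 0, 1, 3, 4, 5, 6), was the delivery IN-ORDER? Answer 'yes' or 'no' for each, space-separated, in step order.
Step 0: SEND seq=7000 -> in-order
Step 1: SEND seq=7169 -> in-order
Step 3: SEND seq=5155 -> out-of-order
Step 4: SEND seq=5000 -> in-order
Step 5: SEND seq=5000 -> out-of-order
Step 6: SEND seq=5327 -> in-order

Answer: yes yes no yes no yes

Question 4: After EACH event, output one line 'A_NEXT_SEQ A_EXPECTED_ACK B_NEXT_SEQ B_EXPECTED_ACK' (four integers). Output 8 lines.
5000 7169 7169 5000
5000 7196 7196 5000
5155 7196 7196 5000
5327 7196 7196 5000
5327 7196 7196 5327
5327 7196 7196 5327
5514 7196 7196 5514
5514 7196 7196 5514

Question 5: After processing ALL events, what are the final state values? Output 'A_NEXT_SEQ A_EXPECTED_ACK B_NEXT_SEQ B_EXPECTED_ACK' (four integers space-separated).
Answer: 5514 7196 7196 5514

Derivation:
After event 0: A_seq=5000 A_ack=7169 B_seq=7169 B_ack=5000
After event 1: A_seq=5000 A_ack=7196 B_seq=7196 B_ack=5000
After event 2: A_seq=5155 A_ack=7196 B_seq=7196 B_ack=5000
After event 3: A_seq=5327 A_ack=7196 B_seq=7196 B_ack=5000
After event 4: A_seq=5327 A_ack=7196 B_seq=7196 B_ack=5327
After event 5: A_seq=5327 A_ack=7196 B_seq=7196 B_ack=5327
After event 6: A_seq=5514 A_ack=7196 B_seq=7196 B_ack=5514
After event 7: A_seq=5514 A_ack=7196 B_seq=7196 B_ack=5514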